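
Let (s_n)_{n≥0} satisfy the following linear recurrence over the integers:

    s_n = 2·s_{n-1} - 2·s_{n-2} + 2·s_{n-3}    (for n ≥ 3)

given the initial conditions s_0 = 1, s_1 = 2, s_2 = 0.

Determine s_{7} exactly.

0

s_3 = 2·0 + -2·2 + 2·1 = -2
s_4 = 2·-2 + -2·0 + 2·2 = 0
s_5 = 2·0 + -2·-2 + 2·0 = 4
s_6 = 2·4 + -2·0 + 2·-2 = 4
s_7 = 2·4 + -2·4 + 2·0 = 0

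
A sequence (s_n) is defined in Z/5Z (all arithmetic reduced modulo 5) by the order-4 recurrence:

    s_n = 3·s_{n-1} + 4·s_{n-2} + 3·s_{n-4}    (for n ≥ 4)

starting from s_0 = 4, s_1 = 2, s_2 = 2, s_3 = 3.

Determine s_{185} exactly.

2

s_4 = 3·3 + 4·2 + 0·2 + 3·4 = 4
s_5 = 3·4 + 4·3 + 0·2 + 3·2 = 0
s_6 = 3·0 + 4·4 + 0·3 + 3·2 = 2
s_7 = 3·2 + 4·0 + 0·4 + 3·3 = 0
s_8 = 3·0 + 4·2 + 0·0 + 3·4 = 0
s_9 = 3·0 + 4·0 + 0·2 + 3·0 = 0
Continuing the recurrence:
  s_10 = 1;  s_11 = 3;  s_12 = 3;  s_13 = 1;  s_14 = 3;  s_15 = 2
  s_16 = 2;  s_17 = 2;  s_18 = 3;  s_19 = 3;  s_20 = 2;  s_21 = 4
  s_22 = 4;  s_23 = 2;  s_24 = 3;  s_25 = 4;  s_26 = 1;  s_27 = 0
  s_28 = 3;  s_29 = 1;  s_30 = 3;  s_31 = 3;  s_32 = 0;  s_33 = 0
  s_34 = 4;  s_35 = 1;  s_36 = 4;  s_37 = 1;  s_38 = 1;  s_39 = 0
  s_40 = 1;  s_41 = 1;  s_42 = 0;  s_43 = 4;  s_44 = 0;  s_45 = 4
  s_46 = 2;  s_47 = 4;  s_48 = 0;  s_49 = 3;  s_50 = 0;  s_51 = 4
  s_52 = 2;  s_53 = 1;  s_54 = 1;  s_55 = 4;  s_56 = 2;  s_57 = 0
  s_58 = 1;  s_59 = 0;  s_60 = 0;  s_61 = 0;  s_62 = 3;  s_63 = 4
  s_64 = 4;  s_65 = 3;  s_66 = 4;  s_67 = 1;  s_68 = 1;  s_69 = 1
  s_70 = 4;  s_71 = 4;  s_72 = 1;  s_73 = 2;  s_74 = 2;  s_75 = 1
  s_76 = 4;  s_77 = 2;  s_78 = 3;  s_79 = 0;  s_80 = 4;  s_81 = 3
  s_82 = 4;  s_83 = 4;  s_84 = 0;  s_85 = 0;  s_86 = 2;  s_87 = 3
  s_88 = 2;  s_89 = 3;  s_90 = 3;  s_91 = 0;  s_92 = 3;  s_93 = 3
  s_94 = 0;  s_95 = 2;  s_96 = 0;  s_97 = 2;  s_98 = 1;  s_99 = 2
  s_100 = 0;  s_101 = 4;  s_102 = 0;  s_103 = 2;  s_104 = 1;  s_105 = 3
  s_106 = 3;  s_107 = 2;  s_108 = 1;  s_109 = 0;  s_110 = 3;  s_111 = 0
  s_112 = 0;  s_113 = 0;  s_114 = 4;  s_115 = 2;  s_116 = 2;  s_117 = 4
  s_118 = 2;  s_119 = 3;  s_120 = 3;  s_121 = 3;  s_122 = 2;  s_123 = 2
  s_124 = 3;  s_125 = 1;  s_126 = 1;  s_127 = 3;  s_128 = 2;  s_129 = 1
  s_130 = 4;  s_131 = 0;  s_132 = 2;  s_133 = 4;  s_134 = 2;  s_135 = 2
  s_136 = 0;  s_137 = 0;  s_138 = 1;  s_139 = 4;  s_140 = 1;  s_141 = 4
  s_142 = 4;  s_143 = 0;  s_144 = 4;  s_145 = 4;  s_146 = 0;  s_147 = 1
  s_148 = 0;  s_149 = 1;  s_150 = 3;  s_151 = 1;  s_152 = 0;  s_153 = 2
  s_154 = 0;  s_155 = 1;  s_156 = 3;  s_157 = 4;  s_158 = 4;  s_159 = 1
  s_160 = 3;  s_161 = 0;  s_162 = 4;  s_163 = 0;  s_164 = 0;  s_165 = 0
  s_166 = 2;  s_167 = 1;  s_168 = 1;  s_169 = 2;  s_170 = 1;  s_171 = 4
  s_172 = 4;  s_173 = 4;  s_174 = 1;  s_175 = 1;  s_176 = 4;  s_177 = 3
  s_178 = 3;  s_179 = 4;  s_180 = 1;  s_181 = 3;  s_182 = 2;  s_183 = 0
s_184 = 3·0 + 4·2 + 0·3 + 3·1 = 1
s_185 = 3·1 + 4·0 + 0·2 + 3·3 = 2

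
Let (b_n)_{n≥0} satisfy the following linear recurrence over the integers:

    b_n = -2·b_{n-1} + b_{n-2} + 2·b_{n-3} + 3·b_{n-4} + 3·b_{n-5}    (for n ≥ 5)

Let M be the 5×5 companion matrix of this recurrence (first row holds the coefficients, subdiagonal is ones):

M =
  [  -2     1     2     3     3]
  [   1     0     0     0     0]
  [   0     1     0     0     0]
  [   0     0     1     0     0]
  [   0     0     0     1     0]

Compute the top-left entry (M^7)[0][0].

(M^7)[0][0] is the top entry after applying M 7 times to the unit state (1, 0, 0, 0, 0). Equivalently it is h_{11} for the auxiliary sequence (h_n) obeying the same recurrence with h_4 = 1 and h_i = 0 for 0 ≤ i < 4:
h_5 = -2·1 + 1·0 + 2·0 + 3·0 + 3·0 = -2
h_6 = -2·-2 + 1·1 + 2·0 + 3·0 + 3·0 = 5
h_7 = -2·5 + 1·-2 + 2·1 + 3·0 + 3·0 = -10
h_8 = -2·-10 + 1·5 + 2·-2 + 3·1 + 3·0 = 24
h_9 = -2·24 + 1·-10 + 2·5 + 3·-2 + 3·1 = -51
h_10 = -2·-51 + 1·24 + 2·-10 + 3·5 + 3·-2 = 115
h_11 = -2·115 + 1·-51 + 2·24 + 3·-10 + 3·5 = -248

-248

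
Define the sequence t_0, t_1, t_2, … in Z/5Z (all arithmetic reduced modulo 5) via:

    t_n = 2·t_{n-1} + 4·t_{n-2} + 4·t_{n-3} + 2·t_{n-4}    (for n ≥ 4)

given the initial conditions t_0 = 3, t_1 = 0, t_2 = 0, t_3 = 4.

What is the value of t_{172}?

t_4 = 2·4 + 4·0 + 4·0 + 2·3 = 4
t_5 = 2·4 + 4·4 + 4·0 + 2·0 = 4
t_6 = 2·4 + 4·4 + 4·4 + 2·0 = 0
t_7 = 2·0 + 4·4 + 4·4 + 2·4 = 0
t_8 = 2·0 + 4·0 + 4·4 + 2·4 = 4
t_9 = 2·4 + 4·0 + 4·0 + 2·4 = 1
t_10 = 2·1 + 4·4 + 4·0 + 2·0 = 3
t_11 = 2·3 + 4·1 + 4·4 + 2·0 = 1
t_12 = 2·1 + 4·3 + 4·1 + 2·4 = 1
t_13 = 2·1 + 4·1 + 4·3 + 2·1 = 0
t_14 = 2·0 + 4·1 + 4·1 + 2·3 = 4
t_15 = 2·4 + 4·0 + 4·1 + 2·1 = 4
t_16 = 2·4 + 4·4 + 4·0 + 2·1 = 1
t_17 = 2·1 + 4·4 + 4·4 + 2·0 = 4
t_18 = 2·4 + 4·1 + 4·4 + 2·4 = 1
t_19 = 2·1 + 4·4 + 4·1 + 2·4 = 0
t_20 = 2·0 + 4·1 + 4·4 + 2·1 = 2
t_21 = 2·2 + 4·0 + 4·1 + 2·4 = 1
t_22 = 2·1 + 4·2 + 4·0 + 2·1 = 2
t_23 = 2·2 + 4·1 + 4·2 + 2·0 = 1
t_24 = 2·1 + 4·2 + 4·1 + 2·2 = 3
t_25 = 2·3 + 4·1 + 4·2 + 2·1 = 0
t_26 = 2·0 + 4·3 + 4·1 + 2·2 = 0
t_27 = 2·0 + 4·0 + 4·3 + 2·1 = 4
(t_24, t_25, t_26, t_27) = (3, 0, 0, 4) = (t_0, t_1, t_2, t_3), so the sequence has period 24.
172 ≡ 4 (mod 24), hence t_172 = t_4 = 4.

4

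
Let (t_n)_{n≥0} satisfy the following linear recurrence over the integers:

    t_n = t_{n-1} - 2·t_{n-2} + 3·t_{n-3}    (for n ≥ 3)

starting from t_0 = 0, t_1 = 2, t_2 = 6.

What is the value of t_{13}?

t_3 = 1·6 + -2·2 + 3·0 = 2
t_4 = 1·2 + -2·6 + 3·2 = -4
t_5 = 1·-4 + -2·2 + 3·6 = 10
t_6 = 1·10 + -2·-4 + 3·2 = 24
t_7 = 1·24 + -2·10 + 3·-4 = -8
t_8 = 1·-8 + -2·24 + 3·10 = -26
t_9 = 1·-26 + -2·-8 + 3·24 = 62
t_10 = 1·62 + -2·-26 + 3·-8 = 90
t_11 = 1·90 + -2·62 + 3·-26 = -112
t_12 = 1·-112 + -2·90 + 3·62 = -106
t_13 = 1·-106 + -2·-112 + 3·90 = 388

388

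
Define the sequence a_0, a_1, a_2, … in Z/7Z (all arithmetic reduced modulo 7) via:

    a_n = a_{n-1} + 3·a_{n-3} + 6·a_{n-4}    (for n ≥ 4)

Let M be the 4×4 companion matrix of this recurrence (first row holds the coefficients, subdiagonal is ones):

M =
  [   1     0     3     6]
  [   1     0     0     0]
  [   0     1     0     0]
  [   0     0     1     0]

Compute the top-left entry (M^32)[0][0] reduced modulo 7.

(M^32)[0][0] is the top entry after applying M 32 times to the unit state (1, 0, 0, 0). Equivalently it is h_{35} for the auxiliary sequence (h_n) obeying the same recurrence with h_3 = 1 and h_i = 0 for 0 ≤ i < 3:
h_4 = 1·1 + 0·0 + 3·0 + 6·0 = 1
h_5 = 1·1 + 0·1 + 3·0 + 6·0 = 1
h_6 = 1·1 + 0·1 + 3·1 + 6·0 = 4
h_7 = 1·4 + 0·1 + 3·1 + 6·1 = 6
h_8 = 1·6 + 0·4 + 3·1 + 6·1 = 1
h_9 = 1·1 + 0·6 + 3·4 + 6·1 = 5
h_10 = 1·5 + 0·1 + 3·6 + 6·4 = 5
h_11 = 1·5 + 0·5 + 3·1 + 6·6 = 2
h_12 = 1·2 + 0·5 + 3·5 + 6·1 = 2
h_13 = 1·2 + 0·2 + 3·5 + 6·5 = 5
h_14 = 1·5 + 0·2 + 3·2 + 6·5 = 6
h_15 = 1·6 + 0·5 + 3·2 + 6·2 = 3
h_16 = 1·3 + 0·6 + 3·5 + 6·2 = 2
h_17 = 1·2 + 0·3 + 3·6 + 6·5 = 1
h_18 = 1·1 + 0·2 + 3·3 + 6·6 = 4
h_19 = 1·4 + 0·1 + 3·2 + 6·3 = 0
h_20 = 1·0 + 0·4 + 3·1 + 6·2 = 1
h_21 = 1·1 + 0·0 + 3·4 + 6·1 = 5
h_22 = 1·5 + 0·1 + 3·0 + 6·4 = 1
h_23 = 1·1 + 0·5 + 3·1 + 6·0 = 4
h_24 = 1·4 + 0·1 + 3·5 + 6·1 = 4
h_25 = 1·4 + 0·4 + 3·1 + 6·5 = 2
h_26 = 1·2 + 0·4 + 3·4 + 6·1 = 6
h_27 = 1·6 + 0·2 + 3·4 + 6·4 = 0
h_28 = 1·0 + 0·6 + 3·2 + 6·4 = 2
h_29 = 1·2 + 0·0 + 3·6 + 6·2 = 4
h_30 = 1·4 + 0·2 + 3·0 + 6·6 = 5
h_31 = 1·5 + 0·4 + 3·2 + 6·0 = 4
h_32 = 1·4 + 0·5 + 3·4 + 6·2 = 0
h_33 = 1·0 + 0·4 + 3·5 + 6·4 = 4
h_34 = 1·4 + 0·0 + 3·4 + 6·5 = 4
h_35 = 1·4 + 0·4 + 3·0 + 6·4 = 0

0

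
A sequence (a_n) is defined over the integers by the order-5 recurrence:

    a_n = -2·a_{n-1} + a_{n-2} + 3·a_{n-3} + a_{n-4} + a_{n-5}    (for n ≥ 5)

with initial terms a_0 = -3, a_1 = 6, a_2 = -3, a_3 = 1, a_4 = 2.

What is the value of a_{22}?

a_5 = -2·2 + 1·1 + 3·-3 + 1·6 + 1·-3 = -9
a_6 = -2·-9 + 1·2 + 3·1 + 1·-3 + 1·6 = 26
a_7 = -2·26 + 1·-9 + 3·2 + 1·1 + 1·-3 = -57
a_8 = -2·-57 + 1·26 + 3·-9 + 1·2 + 1·1 = 116
a_9 = -2·116 + 1·-57 + 3·26 + 1·-9 + 1·2 = -218
a_10 = -2·-218 + 1·116 + 3·-57 + 1·26 + 1·-9 = 398
a_11 = -2·398 + 1·-218 + 3·116 + 1·-57 + 1·26 = -697
a_12 = -2·-697 + 1·398 + 3·-218 + 1·116 + 1·-57 = 1197
a_13 = -2·1197 + 1·-697 + 3·398 + 1·-218 + 1·116 = -1999
a_14 = -2·-1999 + 1·1197 + 3·-697 + 1·398 + 1·-218 = 3284
a_15 = -2·3284 + 1·-1999 + 3·1197 + 1·-697 + 1·398 = -5275
a_16 = -2·-5275 + 1·3284 + 3·-1999 + 1·1197 + 1·-697 = 8337
a_17 = -2·8337 + 1·-5275 + 3·3284 + 1·-1999 + 1·1197 = -12899
a_18 = -2·-12899 + 1·8337 + 3·-5275 + 1·3284 + 1·-1999 = 19595
a_19 = -2·19595 + 1·-12899 + 3·8337 + 1·-5275 + 1·3284 = -29069
a_20 = -2·-29069 + 1·19595 + 3·-12899 + 1·8337 + 1·-5275 = 42098
a_21 = -2·42098 + 1·-29069 + 3·19595 + 1·-12899 + 1·8337 = -59042
a_22 = -2·-59042 + 1·42098 + 3·-29069 + 1·19595 + 1·-12899 = 79671

79671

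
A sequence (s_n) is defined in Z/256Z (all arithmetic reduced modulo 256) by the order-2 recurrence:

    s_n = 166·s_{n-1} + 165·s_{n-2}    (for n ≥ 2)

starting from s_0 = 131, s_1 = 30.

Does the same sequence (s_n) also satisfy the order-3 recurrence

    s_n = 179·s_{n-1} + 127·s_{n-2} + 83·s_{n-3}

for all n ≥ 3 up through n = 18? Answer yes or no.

Terms s_0..s_18: 131, 30, 227, 136, 127, 2, 39, 148, 27, 230, 139, 96, 215, 74, 143, 108, 51, 174, 179
n=3: candidate gives 20, actual s_3 = 136 ✗

no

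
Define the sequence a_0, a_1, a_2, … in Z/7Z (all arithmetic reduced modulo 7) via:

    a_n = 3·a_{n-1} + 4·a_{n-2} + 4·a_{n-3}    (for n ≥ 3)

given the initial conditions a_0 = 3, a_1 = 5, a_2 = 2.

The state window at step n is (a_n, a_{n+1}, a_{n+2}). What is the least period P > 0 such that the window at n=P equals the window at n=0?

171

n=0: window = (3, 5, 2)
n=1: window = (5, 2, 3)
n=2: window = (2, 3, 2)
n=3: window = (3, 2, 5)
n=4: window = (2, 5, 0)
n=5: window = (5, 0, 0)
n=6: window = (0, 0, 6)
n=7: window = (0, 6, 4)
n=8: window = (6, 4, 1)
n=9: window = (4, 1, 1)
n=10: window = (1, 1, 2)
n=11: window = (1, 2, 0)
n=12: window = (2, 0, 5)
n=13: window = (0, 5, 2)
n=14: window = (5, 2, 5)
n=15: window = (2, 5, 1)
n=16: window = (5, 1, 3)
n=17: window = (1, 3, 5)
n=18: window = (3, 5, 3)
n=19: window = (5, 3, 6)
n=20: window = (3, 6, 1)
n=21: window = (6, 1, 4)
n=22: window = (1, 4, 5)
n=23: window = (4, 5, 0)
n=24: window = (5, 0, 1)
n=25: window = (0, 1, 2)
n=26: window = (1, 2, 3)
n=27: window = (2, 3, 0)
n=28: window = (3, 0, 6)
n=29: window = (0, 6, 2)
n=30: window = (6, 2, 2)
n=31: window = (2, 2, 3)
n=32: window = (2, 3, 4)
n=33: window = (3, 4, 4)
n=34: window = (4, 4, 5)
n=35: window = (4, 5, 5)
n=36: window = (5, 5, 2)
n=37: window = (5, 2, 4)
n=38: window = (2, 4, 5)
n=39: window = (4, 5, 4)
n=40: window = (5, 4, 6)
…
n=169: window = (0, 6, 3)
n=170: window = (6, 3, 5)
n=171: window = (3, 5, 2)
window at n=171 equals window at n=0 → period = 171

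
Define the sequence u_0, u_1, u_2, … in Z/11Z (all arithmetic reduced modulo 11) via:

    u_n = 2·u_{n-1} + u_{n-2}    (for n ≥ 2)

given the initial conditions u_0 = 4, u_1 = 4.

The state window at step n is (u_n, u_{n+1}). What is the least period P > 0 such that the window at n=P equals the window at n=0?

24

n=0: window = (4, 4)
n=1: window = (4, 1)
n=2: window = (1, 6)
n=3: window = (6, 2)
n=4: window = (2, 10)
n=5: window = (10, 0)
n=6: window = (0, 10)
n=7: window = (10, 9)
n=8: window = (9, 6)
n=9: window = (6, 10)
n=10: window = (10, 4)
n=11: window = (4, 7)
n=12: window = (7, 7)
n=13: window = (7, 10)
n=14: window = (10, 5)
n=15: window = (5, 9)
n=16: window = (9, 1)
n=17: window = (1, 0)
n=18: window = (0, 1)
n=19: window = (1, 2)
n=20: window = (2, 5)
n=21: window = (5, 1)
n=22: window = (1, 7)
n=23: window = (7, 4)
n=24: window = (4, 4)
window at n=24 equals window at n=0 → period = 24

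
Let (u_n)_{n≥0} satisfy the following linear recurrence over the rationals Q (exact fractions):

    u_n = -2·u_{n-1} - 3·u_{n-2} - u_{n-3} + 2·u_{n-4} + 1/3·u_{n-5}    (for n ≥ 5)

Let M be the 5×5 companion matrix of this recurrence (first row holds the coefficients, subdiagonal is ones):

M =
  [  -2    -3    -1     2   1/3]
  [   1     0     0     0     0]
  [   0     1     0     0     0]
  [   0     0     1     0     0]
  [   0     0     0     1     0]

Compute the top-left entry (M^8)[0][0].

-88/3

(M^8)[0][0] is the top entry after applying M 8 times to the unit state (1, 0, 0, 0, 0). Equivalently it is h_{12} for the auxiliary sequence (h_n) obeying the same recurrence with h_4 = 1 and h_i = 0 for 0 ≤ i < 4:
h_5 = -2·1 + -3·0 + -1·0 + 2·0 + 1/3·0 = -2
h_6 = -2·-2 + -3·1 + -1·0 + 2·0 + 1/3·0 = 1
h_7 = -2·1 + -3·-2 + -1·1 + 2·0 + 1/3·0 = 3
h_8 = -2·3 + -3·1 + -1·-2 + 2·1 + 1/3·0 = -5
h_9 = -2·-5 + -3·3 + -1·1 + 2·-2 + 1/3·1 = -11/3
h_10 = -2·-11/3 + -3·-5 + -1·3 + 2·1 + 1/3·-2 = 62/3
h_11 = -2·62/3 + -3·-11/3 + -1·-5 + 2·3 + 1/3·1 = -19
h_12 = -2·-19 + -3·62/3 + -1·-11/3 + 2·-5 + 1/3·3 = -88/3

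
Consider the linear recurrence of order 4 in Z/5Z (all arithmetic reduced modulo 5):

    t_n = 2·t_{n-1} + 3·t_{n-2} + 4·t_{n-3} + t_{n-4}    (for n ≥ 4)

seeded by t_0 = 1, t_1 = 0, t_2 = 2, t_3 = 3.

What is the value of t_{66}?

4

t_4 = 2·3 + 3·2 + 4·0 + 1·1 = 3
t_5 = 2·3 + 3·3 + 4·2 + 1·0 = 3
t_6 = 2·3 + 3·3 + 4·3 + 1·2 = 4
t_7 = 2·4 + 3·3 + 4·3 + 1·3 = 2
t_8 = 2·2 + 3·4 + 4·3 + 1·3 = 1
t_9 = 2·1 + 3·2 + 4·4 + 1·3 = 2
t_10 = 2·2 + 3·1 + 4·2 + 1·4 = 4
t_11 = 2·4 + 3·2 + 4·1 + 1·2 = 0
t_12 = 2·0 + 3·4 + 4·2 + 1·1 = 1
t_13 = 2·1 + 3·0 + 4·4 + 1·2 = 0
t_14 = 2·0 + 3·1 + 4·0 + 1·4 = 2
t_15 = 2·2 + 3·0 + 4·1 + 1·0 = 3
(t_12, t_13, t_14, t_15) = (1, 0, 2, 3) = (t_0, t_1, t_2, t_3), so the sequence has period 12.
66 ≡ 6 (mod 12), hence t_66 = t_6 = 4.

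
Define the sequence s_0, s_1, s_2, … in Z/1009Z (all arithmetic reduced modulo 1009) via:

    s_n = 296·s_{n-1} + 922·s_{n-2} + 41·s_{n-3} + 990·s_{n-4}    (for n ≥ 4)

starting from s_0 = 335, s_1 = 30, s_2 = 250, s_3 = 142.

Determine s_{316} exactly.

s_4 = 296·142 + 922·250 + 41·30 + 990·335 = 12
s_5 = 296·12 + 922·142 + 41·250 + 990·30 = 878
s_6 = 296·878 + 922·12 + 41·142 + 990·250 = 603
s_7 = 296·603 + 922·878 + 41·12 + 990·142 = 5
s_8 = 296·5 + 922·603 + 41·878 + 990·12 = 933
s_9 = 296·933 + 922·5 + 41·603 + 990·878 = 245
Continuing the recurrence:
  s_10 = 277;  s_11 = 962;  s_12 = 721;  s_13 = 209;  s_14 = 19;  s_15 = 742
  s_16 = 959;  s_17 = 192;  s_18 = 433;  s_19 = 470;  s_20 = 290;  s_21 = 533
  s_22 = 303;  s_23 = 872;  s_24 = 889;  s_25 = 893;  s_26 = 45;  s_27 = 915
  s_28 = 91;  s_29 = 821;  s_30 = 338;  s_31 = 841;  s_32 = 221;  s_33 = 598
  s_34 = 184;  s_35 = 565;  s_36 = 21;  s_37 = 666;  s_38 = 61;  s_39 = 690
  s_40 = 833;  s_41 = 819;  s_42 = 329;  s_43 = 760;  s_44 = 181;  s_45 = 519
  s_46 = 337;  s_47 = 157;  s_48 = 687;  s_49 = 930;  s_50 = 628;  s_51 = 1
  s_52 = 1007;  s_53 = 336;  s_54 = 965;  s_55 = 21;  s_56 = 651;  s_57 = 52
  s_58 = 812;  s_59 = 789;  s_60 = 304;  s_61 = 168;  s_62 = 850;  s_63 = 369
  s_64 = 62;  s_65 = 754;  s_66 = 843;  s_67 = 868;  s_68 = 424;  s_69 = 604
  s_70 = 27;  s_71 = 732;  s_72 = 979;  s_73 = 814;  s_74 = 623;  s_75 = 579
  s_76 = 786;  s_77 = 650;  s_78 = 714;  s_79 = 453;  s_80 = 948;  s_81 = 826
  s_82 = 542;  s_83 = 778;  s_84 = 215;  s_85 = 464;  s_86 = 997;  s_87 = 563
  s_88 = 2;  s_89 = 825;  s_90 = 961;  s_91 = 266;  s_92 = 664;  s_93 = 373
  s_94 = 891;  s_95 = 196;  s_96 = 329;  s_97 = 804;  s_98 = 686;  s_99 = 604
  s_100 = 519;  s_101 = 918;  s_102 = 181;  s_103 = 666;  s_104 = 303;  s_105 = 536
  s_106 = 776;  s_107 = 204;  s_108 = 10;  s_109 = 790;  s_110 = 574;  s_111 = 844
  s_112 = 16;  s_113 = 372;  s_114 = 239;  s_115 = 802;  s_116 = 486;  s_117 = 129
  s_118 = 27;  s_119 = 448;  s_120 = 189;  s_121 = 489;  s_122 = 860;  s_123 = 373
  s_124 = 587;  s_125 = 785;  s_126 = 642;  s_127 = 484;  s_128 = 479;  s_129 = 93
  s_130 = 564;  s_131 = 793;  s_132 = 770;  s_133 = 684;  s_134 = 876;  s_135 = 365
  s_136 = 846;  s_137 = 430;  s_138 = 540;  s_139 = 849;  s_140 = 44;  s_141 = 554
  s_142 = 58;  s_143 = 48;  s_144 = 770;  s_145 = 679;  s_146 = 663;  s_147 = 339
  s_148 = 377;  s_149 = 526;  s_150 = 92;  s_151 = 576;  s_152 = 320;  s_153 = 44
  s_154 = 998;  s_155 = 137;  s_156 = 909;  s_157 = 581;  s_158 = 846;  s_159 = 447
  s_160 = 684;  s_161 = 557;  s_162 = 663;  s_163 = 855;  s_164 = 413;  s_165 = 896
  s_166 = 502;  s_167 = 698;  s_168 = 113;  s_169 = 496;  s_170 = 679;  s_171 = 880
  s_172 = 643;  s_173 = 4;  s_174 = 710;  s_175 = 502;  s_176 = 103;  s_177 = 713
  s_178 = 316;  s_179 = 965;  s_180 = 886;  s_181 = 126;  s_182 = 838;  s_183 = 809
  s_184 = 513;  s_185 = 421;  s_186 = 368;  s_187 = 270;  s_188 = 932;  s_189 = 158
  s_190 = 32;  s_191 = 556;  s_192 = 221;  s_193 = 219;  s_194 = 182;  s_195 = 19
  s_196 = 624;  s_197 = 696;  s_198 = 726;  s_199 = 974;  s_200 = 671;  s_201 = 259
  s_202 = 31;  s_203 = 693;  s_204 = 519;  s_205 = 891;  s_206 = 211;  s_207 = 114
  s_208 = 688;  s_209 = 805;  s_210 = 496;  s_211 = 914;  s_212 = 120;  s_213 = 394
  s_214 = 37;  s_215 = 552;  s_216 = 499;  s_217 = 883;  s_218 = 751;  s_219 = 60
  s_220 = 334;  s_221 = 704;  s_222 = 23;  s_223 = 492;  s_224 = 673;  s_225 = 693
  s_226 = 836;  s_227 = 583;  s_228 = 436;  s_229 = 562;  s_230 = 224;  s_231 = 1002
  s_232 = 261;  s_233 = 696;  s_234 = 173;  s_235 = 481;  s_236 = 561;  s_237 = 25
  s_238 = 252;  s_239 = 514;  s_240 = 515;  s_241 = 535;  s_242 = 689;  s_243 = 245
  s_244 = 511;  s_245 = 711;  s_246 = 504;  s_247 = 705;  s_248 = 636;  s_249 = 888
  s_250 = 829;  s_251 = 198;  s_252 = 719;  s_253 = 825;  s_254 = 466;  s_255 = 59
  s_256 = 113;  s_257 = 467;  s_258 = 886;  s_259 = 132;  s_260 = 179;  s_261 = 341
  s_262 = 284;  s_263 = 706;  s_264 = 111;  s_265 = 815;  s_266 = 865;  s_267 = 706
  s_268 = 560;  s_269 = 211;  s_270 = 13;  s_271 = 82;  s_272 = 972;  s_273 = 636
  s_274 = 862;  s_275 = 999;  s_276 = 284;  s_277 = 229;  s_278 = 54;  s_279 = 832
  s_280 = 380;  s_281 = 626;  s_282 = 675;  s_283 = 823;  s_284 = 520;  s_285 = 227
  s_286 = 492;  s_287 = 396;  s_288 = 182;  s_289 = 973;  s_290 = 578;  s_291 = 610
  s_292 = 224;  s_293 = 283;  s_294 = 615;  s_295 = 636;  s_296 = 838;  s_297 = 664
  s_298 = 805;  s_299 = 986;  s_300 = 44;  s_301 = 99;  s_302 = 157;  s_303 = 749
  s_304 = 387;  s_305 = 468;  s_306 = 406;  s_307 = 376;  s_308 = 26;  s_309 = 900
  s_310 = 419;  s_311 = 295;  s_312 = 499;  s_313 = 29;  s_314 = 584
s_315 = 296·584 + 922·29 + 41·499 + 990·295 = 548
s_316 = 296·548 + 922·584 + 41·29 + 990·499 = 190

190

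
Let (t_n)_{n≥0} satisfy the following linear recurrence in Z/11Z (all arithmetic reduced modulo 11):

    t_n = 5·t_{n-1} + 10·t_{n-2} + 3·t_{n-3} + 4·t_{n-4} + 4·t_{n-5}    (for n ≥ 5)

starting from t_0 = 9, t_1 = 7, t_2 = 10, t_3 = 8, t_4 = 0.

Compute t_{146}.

3

t_5 = 5·0 + 10·8 + 3·10 + 4·7 + 4·9 = 9
t_6 = 5·9 + 10·0 + 3·8 + 4·10 + 4·7 = 5
t_7 = 5·5 + 10·9 + 3·0 + 4·8 + 4·10 = 0
t_8 = 5·0 + 10·5 + 3·9 + 4·0 + 4·8 = 10
t_9 = 5·10 + 10·0 + 3·5 + 4·9 + 4·0 = 2
t_10 = 5·2 + 10·10 + 3·0 + 4·5 + 4·9 = 1
Continuing the recurrence:
  t_11 = 9;  t_12 = 2;  t_13 = 8;  t_14 = 0;  t_15 = 5;  t_16 = 5
  t_17 = 5;  t_18 = 1;  t_19 = 2;  t_20 = 9;  t_21 = 9;  t_22 = 0
  t_23 = 8;  t_24 = 1;  t_25 = 3;  t_26 = 8;  t_27 = 6;  t_28 = 1
  t_29 = 6;  t_30 = 3;  t_31 = 2;  t_32 = 9;  t_33 = 3;  t_34 = 4
  t_35 = 9;  t_36 = 6;  t_37 = 4;  t_38 = 3;  t_39 = 4;  t_40 = 1
  t_41 = 6;  t_42 = 3;  t_43 = 7;  t_44 = 4;  t_45 = 6;  t_46 = 6
  t_47 = 10;  t_48 = 7;  t_49 = 6;  t_50 = 2;  t_51 = 1;  t_52 = 1
  t_53 = 7;  t_54 = 3;  t_55 = 1;  t_56 = 9;  t_57 = 8;  t_58 = 8
  t_59 = 9;  t_60 = 2;  t_61 = 5;  t_62 = 4;  t_63 = 1;  t_64 = 5
  t_65 = 9;  t_66 = 2;  t_67 = 3;  t_68 = 9;  t_69 = 5;  t_70 = 3
  t_71 = 2;  t_72 = 4;  t_73 = 6;  t_74 = 9;  t_75 = 5;  t_76 = 3
  t_77 = 0;  t_78 = 6;  t_79 = 7;  t_80 = 6;  t_81 = 9;  t_82 = 7
  t_83 = 8;  t_84 = 2;  t_85 = 6;  t_86 = 6;  t_87 = 2;  t_88 = 7
  t_89 = 6;  t_90 = 0;  t_91 = 3;  t_92 = 3;  t_93 = 9;  t_94 = 9
  t_95 = 2;  t_96 = 8;  t_97 = 3;  t_98 = 8;  t_99 = 6;  t_100 = 5
  t_101 = 10;  t_102 = 8;  t_103 = 2;  t_104 = 10;  t_105 = 0;  t_106 = 2
  t_107 = 3;  t_108 = 6;  t_109 = 7;  t_110 = 2;  t_111 = 8;  t_112 = 7
  t_113 = 8;  t_114 = 5;  t_115 = 1;  t_116 = 7;  t_117 = 10;  t_118 = 10
  t_119 = 8;  t_120 = 4;  t_121 = 0;  t_122 = 1;  t_123 = 1;  t_124 = 8
  t_125 = 3;  t_126 = 3;  t_127 = 0;  t_128 = 9;  t_129 = 10;  t_130 = 10
  t_131 = 2;  t_132 = 0;  t_133 = 5;  t_134 = 1;  t_135 = 4;  t_136 = 9
  t_137 = 9;  t_138 = 6;  t_139 = 2;  t_140 = 6;  t_141 = 8;  t_142 = 1
  t_143 = 3;  t_144 = 4
t_145 = 5·4 + 10·3 + 3·1 + 4·8 + 4·6 = 10
t_146 = 5·10 + 10·4 + 3·3 + 4·1 + 4·8 = 3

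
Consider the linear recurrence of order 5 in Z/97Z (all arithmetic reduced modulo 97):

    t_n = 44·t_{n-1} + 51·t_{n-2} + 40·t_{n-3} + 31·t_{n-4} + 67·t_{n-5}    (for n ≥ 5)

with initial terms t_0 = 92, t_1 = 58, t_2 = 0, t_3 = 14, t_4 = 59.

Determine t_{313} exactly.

t_5 = 44·59 + 51·14 + 40·0 + 31·58 + 67·92 = 20
t_6 = 44·20 + 51·59 + 40·14 + 31·0 + 67·58 = 90
t_7 = 44·90 + 51·20 + 40·59 + 31·14 + 67·0 = 14
t_8 = 44·14 + 51·90 + 40·20 + 31·59 + 67·14 = 43
t_9 = 44·43 + 51·14 + 40·90 + 31·20 + 67·59 = 12
t_10 = 44·12 + 51·43 + 40·14 + 31·90 + 67·20 = 39
Continuing the recurrence:
  t_11 = 36;  t_12 = 19;  t_13 = 16;  t_14 = 82;  t_15 = 86;  t_16 = 64
  t_17 = 29;  t_18 = 51;  t_19 = 87;  t_20 = 9;  t_21 = 32;  t_22 = 44
  t_23 = 51;  t_24 = 42;  t_25 = 44;  t_26 = 23;  t_27 = 56;  t_28 = 28
  t_29 = 68;  t_30 = 39;  t_31 = 75;  t_32 = 19;  t_33 = 20;  t_34 = 41
  t_35 = 83;  t_36 = 32;  t_37 = 56;  t_38 = 36;  t_39 = 79;  t_40 = 40
  t_41 = 51;  t_42 = 90;  t_43 = 24;  t_44 = 57;  t_45 = 50;  t_46 = 52
  t_47 = 21;  t_48 = 27;  t_49 = 8;  t_50 = 62;  t_51 = 9;  t_52 = 11
  t_53 = 48;  t_54 = 59;  t_55 = 23;  t_56 = 95;  t_57 = 44;  t_58 = 39
  t_59 = 10;  t_60 = 42;  t_61 = 7;  t_62 = 23;  t_63 = 55;  t_64 = 25
  t_65 = 96;  t_66 = 54;  t_67 = 72;  t_68 = 60;  t_69 = 28;  t_70 = 49
  t_71 = 0;  t_72 = 21;  t_73 = 12;  t_74 = 47;  t_75 = 13;  t_76 = 26
  t_77 = 34;  t_78 = 74;  t_79 = 76;  t_80 = 67;  t_81 = 67;  t_82 = 9
  t_83 = 33;  t_84 = 23;  t_85 = 18;  t_86 = 2;  t_87 = 60;  t_88 = 81
  t_89 = 73;  t_90 = 50;  t_91 = 2;  t_92 = 61;  t_93 = 60;  t_94 = 50
  t_95 = 54;  t_96 = 39;  t_97 = 1;  t_98 = 63;  t_99 = 95;  t_100 = 38
  t_101 = 41;  t_102 = 56;  t_103 = 49;  t_104 = 33;  t_105 = 17;  t_106 = 47
  t_107 = 20;  t_108 = 18;  t_109 = 28;  t_110 = 17;  t_111 = 69;  t_112 = 34
  t_113 = 9;  t_114 = 18;  t_115 = 69;  t_116 = 0;  t_117 = 6;  t_118 = 14
  t_119 = 96;  t_120 = 4;  t_121 = 95;  t_122 = 39;  t_123 = 62;  t_124 = 38
  t_125 = 4;  t_126 = 43;  t_127 = 3;  t_128 = 57;  t_129 = 67;  t_130 = 10
  t_131 = 90;  t_132 = 0;  t_133 = 22;  t_134 = 55;  t_135 = 18;  t_136 = 31
  t_137 = 23;  t_138 = 90;  t_139 = 43;  t_140 = 63;  t_141 = 6;  t_142 = 22
  t_143 = 2;  t_144 = 76;  t_145 = 3;  t_146 = 31;  t_147 = 79;  t_148 = 4
  t_149 = 57;  t_150 = 50;  t_151 = 93;  t_152 = 80;  t_153 = 76;  t_154 = 23
  t_155 = 62;  t_156 = 35;  t_157 = 49;  t_158 = 4;  t_159 = 69;  t_160 = 60
  t_161 = 95;  t_162 = 21;  t_163 = 3;  t_164 = 40;  t_165 = 18;  t_166 = 74
  t_167 = 96;  t_168 = 71;  t_169 = 56;  t_170 = 39;  t_171 = 20;  t_172 = 65
  t_173 = 2;  t_174 = 46;  t_175 = 5;  t_176 = 84;  t_177 = 23;  t_178 = 72
  t_179 = 74;  t_180 = 20;  t_181 = 4;  t_182 = 72;  t_183 = 38;  t_184 = 24
  t_185 = 63;  t_186 = 62;  t_187 = 2;  t_188 = 39;  t_189 = 2;  t_190 = 55
  t_191 = 53;  t_192 = 61;  t_193 = 77;  t_194 = 79;  t_195 = 39;  t_196 = 8
  t_197 = 44;  t_198 = 66;  t_199 = 39;  t_200 = 3;  t_201 = 65;  t_202 = 61
  t_203 = 13;  t_204 = 65;  t_205 = 31;  t_206 = 96;  t_207 = 91;  t_208 = 28
  t_209 = 91;  t_210 = 60;  t_211 = 0;  t_212 = 85;  t_213 = 70;  t_214 = 46
  t_215 = 16;  t_216 = 46;  t_217 = 32;  t_218 = 34;  t_219 = 10;  t_220 = 35
  t_221 = 15;  t_222 = 29;  t_223 = 15;  t_224 = 32;  t_225 = 32;  t_226 = 15
  t_227 = 63;  t_228 = 24;  t_229 = 51;  t_230 = 61;  t_231 = 85;  t_232 = 82
  t_233 = 89;  t_234 = 25;  t_235 = 24;  t_236 = 63;  t_237 = 57;  t_238 = 33
  t_239 = 83;  t_240 = 21;  t_241 = 49;  t_242 = 40;  t_243 = 86;  t_244 = 28
  t_245 = 56;  t_246 = 21;  t_247 = 61;  t_248 = 15;  t_249 = 75;  t_250 = 44
  t_251 = 56;  t_252 = 38;  t_253 = 15;  t_254 = 72;  t_255 = 49;  t_256 = 9
  t_257 = 56;  t_258 = 69;  t_259 = 82;  t_260 = 28;  t_261 = 37;  t_262 = 5
  t_263 = 13;  t_264 = 36;  t_265 = 38;  t_266 = 66;  t_267 = 36;  t_268 = 18
  t_269 = 31;  t_270 = 69;  t_271 = 11;  t_272 = 65;  t_273 = 6;  t_274 = 87
  t_275 = 58;  t_276 = 87;  t_277 = 63;  t_278 = 18;  t_279 = 77;  t_280 = 23
  t_281 = 55;  t_282 = 6;  t_283 = 16;  t_284 = 61;  t_285 = 2;  t_286 = 47
  t_287 = 76;  t_288 = 54;  t_289 = 59;  t_290 = 87;  t_291 = 49;  t_292 = 5
  t_293 = 6;  t_294 = 11;  t_295 = 93;  t_296 = 86;  t_297 = 79;  t_298 = 6
  t_299 = 4;  t_300 = 26;  t_301 = 2;  t_302 = 69;  t_303 = 48;  t_304 = 92
  t_305 = 2;  t_306 = 49;  t_307 = 21;  t_308 = 65;  t_309 = 89;  t_310 = 24
  t_311 = 4
t_312 = 44·4 + 51·24 + 40·89 + 31·65 + 67·21 = 40
t_313 = 44·40 + 51·4 + 40·24 + 31·89 + 67·65 = 47

47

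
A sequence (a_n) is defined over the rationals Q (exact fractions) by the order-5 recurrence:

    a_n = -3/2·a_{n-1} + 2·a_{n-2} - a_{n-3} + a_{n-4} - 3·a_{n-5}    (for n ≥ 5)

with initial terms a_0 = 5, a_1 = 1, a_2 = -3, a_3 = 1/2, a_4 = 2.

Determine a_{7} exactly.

-44

a_5 = -3/2·2 + 2·1/2 + -1·-3 + 1·1 + -3·5 = -13
a_6 = -3/2·-13 + 2·2 + -1·1/2 + 1·-3 + -3·1 = 17
a_7 = -3/2·17 + 2·-13 + -1·2 + 1·1/2 + -3·-3 = -44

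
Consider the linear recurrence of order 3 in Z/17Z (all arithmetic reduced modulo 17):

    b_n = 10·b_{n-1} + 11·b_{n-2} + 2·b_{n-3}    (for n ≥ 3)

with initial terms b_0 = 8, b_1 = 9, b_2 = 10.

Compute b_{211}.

b_3 = 10·10 + 11·9 + 2·8 = 11
b_4 = 10·11 + 11·10 + 2·9 = 0
b_5 = 10·0 + 11·11 + 2·10 = 5
b_6 = 10·5 + 11·0 + 2·11 = 4
b_7 = 10·4 + 11·5 + 2·0 = 10
b_8 = 10·10 + 11·4 + 2·5 = 1
Continuing the recurrence:
  b_9 = 9;  b_10 = 2;  b_11 = 2;  b_12 = 9;  b_13 = 14;  b_14 = 5
  b_15 = 1;  b_16 = 8;  b_17 = 16;  b_18 = 12;  b_19 = 6;  b_20 = 3
  b_21 = 1;  b_22 = 4;  b_23 = 6;  b_24 = 4;  b_25 = 12;  b_26 = 6
  b_27 = 13;  b_28 = 16;  b_29 = 9;  b_30 = 3;  b_31 = 8;  b_32 = 12
  b_33 = 10;  b_34 = 10;  b_35 = 13;  b_36 = 5;  b_37 = 9;  b_38 = 1
  b_39 = 0;  b_40 = 12;  b_41 = 3;  b_42 = 9;  b_43 = 11;  b_44 = 11
  b_45 = 11;  b_46 = 15;  b_47 = 4;  b_48 = 6;  b_49 = 15;  b_50 = 3
  b_51 = 3;  b_52 = 8;  b_53 = 0;  b_54 = 9;  b_55 = 4;  b_56 = 3
  b_57 = 7;  b_58 = 9;  b_59 = 3;  b_60 = 7;  b_61 = 2;  b_62 = 1
  b_63 = 12;  b_64 = 16;  b_65 = 5;  b_66 = 12;  b_67 = 3;  b_68 = 2
  b_69 = 9;  b_70 = 16;  b_71 = 8;  b_72 = 2;  b_73 = 4;  b_74 = 10
  b_75 = 12;  b_76 = 0;  b_77 = 16;  b_78 = 14;  b_79 = 10;  b_80 = 14
  b_81 = 6;  b_82 = 13;  b_83 = 3;  b_84 = 15;  b_85 = 5;  b_86 = 0
  b_87 = 0;  b_88 = 10;  b_89 = 15;  b_90 = 5;  b_91 = 14;  b_92 = 4
  b_93 = 0;  b_94 = 4;  b_95 = 14;  b_96 = 14;  b_97 = 13;  b_98 = 6
  b_99 = 10;  b_100 = 5;  b_101 = 2;  b_102 = 10;  b_103 = 13;  b_104 = 6
  b_105 = 2;  b_106 = 10;  b_107 = 15;  b_108 = 9;  b_109 = 3;  b_110 = 6
  b_111 = 9;  b_112 = 9;  b_113 = 14;  b_114 = 2;  b_115 = 5;  b_116 = 15
  b_117 = 5;  b_118 = 4;  b_119 = 6;  b_120 = 12;  b_121 = 7;  b_122 = 10
  b_123 = 14;  b_124 = 9;  b_125 = 9;  b_126 = 13;  b_127 = 9;  b_128 = 13
  b_129 = 0;  b_130 = 8;  b_131 = 4;  b_132 = 9;  b_133 = 14;  b_134 = 9
  b_135 = 7;  b_136 = 10;  b_137 = 8;  b_138 = 0;  b_139 = 6;  b_140 = 8
  b_141 = 10;  b_142 = 13;  b_143 = 1;  b_144 = 3;  b_145 = 16;  b_146 = 8
  b_147 = 7;  b_148 = 3;  b_149 = 4;  b_150 = 2;  b_151 = 2;  b_152 = 16
  b_153 = 16;  b_154 = 0;  b_155 = 4;  b_156 = 4;  b_157 = 16;  b_158 = 8
  b_159 = 9;  b_160 = 6;  b_161 = 5;  b_162 = 15;  b_163 = 13;  b_164 = 16
  b_165 = 10;  b_166 = 13;  b_167 = 0;  b_168 = 10;  b_169 = 7;  b_170 = 10
  b_171 = 10;  b_172 = 3;  b_173 = 7;  b_174 = 4;  b_175 = 4;  b_176 = 13
  b_177 = 12;  b_178 = 16;  b_179 = 12;  b_180 = 14;  b_181 = 15;  b_182 = 5
  b_183 = 5;  b_184 = 16;  b_185 = 4;  b_186 = 5;  b_187 = 7;  b_188 = 14
  b_189 = 6;  b_190 = 7;  b_191 = 11;  b_192 = 12;  b_193 = 0;  b_194 = 1
  b_195 = 0;  b_196 = 11;  b_197 = 10;  b_198 = 0;  b_199 = 13;  b_200 = 14
  b_201 = 11;  b_202 = 1;  b_203 = 6;  b_204 = 8;  b_205 = 12;  b_206 = 16
  b_207 = 2;  b_208 = 16;  b_209 = 10
b_210 = 10·10 + 11·16 + 2·2 = 8
b_211 = 10·8 + 11·10 + 2·16 = 1

1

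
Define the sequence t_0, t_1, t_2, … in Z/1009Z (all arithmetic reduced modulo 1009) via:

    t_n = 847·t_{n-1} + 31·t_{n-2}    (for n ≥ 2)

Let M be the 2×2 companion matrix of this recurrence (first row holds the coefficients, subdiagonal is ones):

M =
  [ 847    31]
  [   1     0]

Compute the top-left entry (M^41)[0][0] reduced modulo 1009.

(M^41)[0][0] is the top entry after applying M 41 times to the unit state (1, 0). Equivalently it is h_{42} for the auxiliary sequence (h_n) obeying the same recurrence with h_1 = 1 and h_i = 0 for 0 ≤ i < 1:
h_2 = 847·1 + 31·0 = 847
h_3 = 847·847 + 31·1 = 41
h_4 = 847·41 + 31·847 = 444
h_5 = 847·444 + 31·41 = 982
h_6 = 847·982 + 31·444 = 985
h_7 = 847·985 + 31·982 = 24
h_8 = 847·24 + 31·985 = 413
h_9 = 847·413 + 31·24 = 432
h_10 = 847·432 + 31·413 = 332
h_11 = 847·332 + 31·432 = 977
h_12 = 847·977 + 31·332 = 341
h_13 = 847·341 + 31·977 = 270
h_14 = 847·270 + 31·341 = 128
h_15 = 847·128 + 31·270 = 751
h_16 = 847·751 + 31·128 = 359
h_17 = 847·359 + 31·751 = 438
h_18 = 847·438 + 31·359 = 713
h_19 = 847·713 + 31·438 = 990
h_20 = 847·990 + 31·713 = 965
h_21 = 847·965 + 31·990 = 485
h_22 = 847·485 + 31·965 = 786
h_23 = 847·786 + 31·485 = 711
h_24 = 847·711 + 31·786 = 1003
h_25 = 847·1003 + 31·711 = 815
h_26 = 847·815 + 31·1003 = 972
h_27 = 847·972 + 31·815 = 989
h_28 = 847·989 + 31·972 = 75
h_29 = 847·75 + 31·989 = 347
h_30 = 847·347 + 31·75 = 597
h_31 = 847·597 + 31·347 = 817
h_32 = 847·817 + 31·597 = 170
h_33 = 847·170 + 31·817 = 814
h_34 = 847·814 + 31·170 = 536
h_35 = 847·536 + 31·814 = 960
h_36 = 847·960 + 31·536 = 338
h_37 = 847·338 + 31·960 = 229
h_38 = 847·229 + 31·338 = 623
h_39 = 847·623 + 31·229 = 10
h_40 = 847·10 + 31·623 = 540
h_41 = 847·540 + 31·10 = 613
h_42 = 847·613 + 31·540 = 172

172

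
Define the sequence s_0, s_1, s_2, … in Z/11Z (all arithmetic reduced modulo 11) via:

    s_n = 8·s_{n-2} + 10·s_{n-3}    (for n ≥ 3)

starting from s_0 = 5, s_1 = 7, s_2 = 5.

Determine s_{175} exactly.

s_3 = 0·5 + 8·7 + 10·5 = 7
s_4 = 0·7 + 8·5 + 10·7 = 0
s_5 = 0·0 + 8·7 + 10·5 = 7
s_6 = 0·7 + 8·0 + 10·7 = 4
s_7 = 0·4 + 8·7 + 10·0 = 1
s_8 = 0·1 + 8·4 + 10·7 = 3
s_9 = 0·3 + 8·1 + 10·4 = 4
s_10 = 0·4 + 8·3 + 10·1 = 1
s_11 = 0·1 + 8·4 + 10·3 = 7
s_12 = 0·7 + 8·1 + 10·4 = 4
s_13 = 0·4 + 8·7 + 10·1 = 0
s_14 = 0·0 + 8·4 + 10·7 = 3
s_15 = 0·3 + 8·0 + 10·4 = 7
s_16 = 0·7 + 8·3 + 10·0 = 2
s_17 = 0·2 + 8·7 + 10·3 = 9
s_18 = 0·9 + 8·2 + 10·7 = 9
s_19 = 0·9 + 8·9 + 10·2 = 4
s_20 = 0·4 + 8·9 + 10·9 = 8
s_21 = 0·8 + 8·4 + 10·9 = 1
s_22 = 0·1 + 8·8 + 10·4 = 5
s_23 = 0·5 + 8·1 + 10·8 = 0
s_24 = 0·0 + 8·5 + 10·1 = 6
s_25 = 0·6 + 8·0 + 10·5 = 6
s_26 = 0·6 + 8·6 + 10·0 = 4
s_27 = 0·4 + 8·6 + 10·6 = 9
s_28 = 0·9 + 8·4 + 10·6 = 4
s_29 = 0·4 + 8·9 + 10·4 = 2
s_30 = 0·2 + 8·4 + 10·9 = 1
s_31 = 0·1 + 8·2 + 10·4 = 1
s_32 = 0·1 + 8·1 + 10·2 = 6
s_33 = 0·6 + 8·1 + 10·1 = 7
s_34 = 0·7 + 8·6 + 10·1 = 3
s_35 = 0·3 + 8·7 + 10·6 = 6
s_36 = 0·6 + 8·3 + 10·7 = 6
s_37 = 0·6 + 8·6 + 10·3 = 1
s_38 = 0·1 + 8·6 + 10·6 = 9
s_39 = 0·9 + 8·1 + 10·6 = 2
s_40 = 0·2 + 8·9 + 10·1 = 5
s_41 = 0·5 + 8·2 + 10·9 = 7
s_42 = 0·7 + 8·5 + 10·2 = 5
(s_40, s_41, s_42) = (5, 7, 5) = (s_0, s_1, s_2), so the sequence has period 40.
175 ≡ 15 (mod 40), hence s_175 = s_15 = 7.

7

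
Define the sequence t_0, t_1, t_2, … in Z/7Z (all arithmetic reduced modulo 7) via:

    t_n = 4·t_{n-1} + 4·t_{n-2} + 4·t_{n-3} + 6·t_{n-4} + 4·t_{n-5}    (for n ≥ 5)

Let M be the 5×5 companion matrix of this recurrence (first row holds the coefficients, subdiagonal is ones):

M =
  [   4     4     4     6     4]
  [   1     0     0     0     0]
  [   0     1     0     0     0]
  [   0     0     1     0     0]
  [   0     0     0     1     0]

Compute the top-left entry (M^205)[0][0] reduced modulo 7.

(M^205)[0][0] is the top entry after applying M 205 times to the unit state (1, 0, 0, 0, 0). Equivalently it is h_{209} for the auxiliary sequence (h_n) obeying the same recurrence with h_4 = 1 and h_i = 0 for 0 ≤ i < 4:
h_5 = 4·1 + 4·0 + 4·0 + 6·0 + 4·0 = 4
h_6 = 4·4 + 4·1 + 4·0 + 6·0 + 4·0 = 6
h_7 = 4·6 + 4·4 + 4·1 + 6·0 + 4·0 = 2
h_8 = 4·2 + 4·6 + 4·4 + 6·1 + 4·0 = 5
h_9 = 4·5 + 4·2 + 4·6 + 6·4 + 4·1 = 3
h_10 = 4·3 + 4·5 + 4·2 + 6·6 + 4·4 = 1
Continuing the recurrence:
  h_11 = 2;  h_12 = 6;  h_13 = 4;  h_14 = 3;  h_15 = 5;  h_16 = 1
  h_17 = 0;  h_18 = 2;  h_19 = 5;  h_20 = 5;  h_21 = 3;  h_22 = 1
  h_23 = 4;  h_24 = 5;  h_25 = 1;  h_26 = 2;  h_27 = 4;  h_28 = 4
  h_29 = 3;  h_30 = 4;  h_31 = 6;  h_32 = 1;  h_33 = 1;  h_34 = 5
  h_35 = 3;  h_36 = 3;  h_37 = 5;  h_38 = 1;  h_39 = 4;  h_40 = 0
  h_41 = 6;  h_42 = 3;  h_43 = 1;  h_44 = 0;  h_45 = 3;  h_46 = 2
  h_47 = 3;  h_48 = 1;  h_49 = 0;  h_50 = 5;  h_51 = 1;  h_52 = 0
  h_53 = 0;  h_54 = 6;  h_55 = 1;  h_56 = 4;  h_57 = 2;  h_58 = 1
  h_59 = 2;  h_60 = 6;  h_61 = 1;  h_62 = 1;  h_63 = 6;  h_64 = 6
  h_65 = 5;  h_66 = 1;  h_67 = 4;  h_68 = 2;  h_69 = 5;  h_70 = 0
  h_71 = 0;  h_72 = 6;  h_73 = 6;  h_74 = 5;  h_75 = 5;  h_76 = 2
  h_77 = 3;  h_78 = 3;  h_79 = 5;  h_80 = 6;  h_81 = 5;  h_82 = 3
  h_83 = 0;  h_84 = 4;  h_85 = 5;  h_86 = 4;  h_87 = 1;  h_88 = 1
  h_89 = 0;  h_90 = 3;  h_91 = 3;  h_92 = 6;  h_93 = 3;  h_94 = 3
  h_95 = 1;  h_96 = 6;  h_97 = 5;  h_98 = 1;  h_99 = 3;  h_100 = 6
  h_101 = 3;  h_102 = 4;  h_103 = 4;  h_104 = 1;  h_105 = 1;  h_106 = 4
  h_107 = 1;  h_108 = 4;  h_109 = 4;  h_110 = 1;  h_111 = 2;  h_112 = 0
  h_113 = 3;  h_114 = 0;  h_115 = 0;  h_116 = 6;  h_117 = 0;  h_118 = 1
  h_119 = 0;  h_120 = 5;  h_121 = 6;  h_122 = 1;  h_123 = 3;  h_124 = 0
  h_125 = 2;  h_126 = 1;  h_127 = 6;  h_128 = 6;  h_129 = 1;  h_130 = 3
  h_131 = 3;  h_132 = 4;  h_133 = 0;  h_134 = 1;  h_135 = 1;  h_136 = 2
  h_137 = 4;  h_138 = 6;  h_139 = 2;  h_140 = 1;  h_141 = 5;  h_142 = 0
  h_143 = 4;  h_144 = 1;  h_145 = 5;  h_146 = 4;  h_147 = 1;  h_148 = 6
  h_149 = 1;  h_150 = 6;  h_151 = 4;  h_152 = 0;  h_153 = 0;  h_154 = 0
  h_155 = 6;  h_156 = 5;  h_157 = 2;  h_158 = 3;  h_159 = 6;  h_160 = 0
  h_161 = 5;  h_162 = 0;  h_163 = 5;  h_164 = 1;  h_165 = 5;  h_166 = 1
  h_167 = 2;  h_168 = 2;  h_169 = 5;  h_170 = 6;  h_171 = 5;  h_172 = 0
  h_173 = 5;  h_174 = 5;  h_175 = 3;  h_176 = 2;  h_177 = 0;  h_178 = 0
  h_179 = 4;  h_180 = 5;  h_181 = 2;  h_182 = 2;  h_183 = 4;  h_184 = 1
  h_185 = 4;  h_186 = 0;  h_187 = 3;  h_188 = 1;  h_189 = 2;  h_190 = 5
  h_191 = 1;  h_192 = 1;  h_193 = 2;  h_194 = 5;  h_195 = 2;  h_196 = 4
  h_197 = 4;  h_198 = 1;  h_199 = 5;  h_200 = 2;  h_201 = 2;  h_202 = 2
  h_203 = 2;  h_204 = 0;  h_205 = 1;  h_206 = 4;  h_207 = 5
h_208 = 4·5 + 4·4 + 4·1 + 6·0 + 4·2 = 6
h_209 = 4·6 + 4·5 + 4·4 + 6·1 + 4·0 = 3

3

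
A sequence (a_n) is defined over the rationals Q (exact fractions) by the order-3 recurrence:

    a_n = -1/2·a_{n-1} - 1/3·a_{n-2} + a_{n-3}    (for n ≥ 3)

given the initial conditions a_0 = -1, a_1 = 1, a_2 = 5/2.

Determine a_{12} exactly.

a_3 = -1/2·5/2 + -1/3·1 + 1·-1 = -31/12
a_4 = -1/2·-31/12 + -1/3·5/2 + 1·1 = 35/24
a_5 = -1/2·35/24 + -1/3·-31/12 + 1·5/2 = 379/144
a_6 = -1/2·379/144 + -1/3·35/24 + 1·-31/12 = -421/96
a_7 = -1/2·-421/96 + -1/3·379/144 + 1·35/24 = 4793/1728
a_8 = -1/2·4793/1728 + -1/3·-421/96 + 1·379/144 = 9355/3456
a_9 = -1/2·9355/3456 + -1/3·4793/1728 + 1·-421/96 = -138173/20736
a_10 = -1/2·-138173/20736 + -1/3·9355/3456 + 1·4793/1728 = 215785/41472
a_11 = -1/2·215785/41472 + -1/3·-138173/20736 + 1·9355/3456 = 578897/248832
a_12 = -1/2·578897/248832 + -1/3·215785/41472 + 1·-138173/20736 = -1586063/165888

-1586063/165888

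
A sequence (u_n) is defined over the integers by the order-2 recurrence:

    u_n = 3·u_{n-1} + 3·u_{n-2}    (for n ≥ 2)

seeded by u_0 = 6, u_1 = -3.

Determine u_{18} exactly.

u_2 = 3·-3 + 3·6 = 9
u_3 = 3·9 + 3·-3 = 18
u_4 = 3·18 + 3·9 = 81
u_5 = 3·81 + 3·18 = 297
u_6 = 3·297 + 3·81 = 1134
u_7 = 3·1134 + 3·297 = 4293
u_8 = 3·4293 + 3·1134 = 16281
u_9 = 3·16281 + 3·4293 = 61722
u_10 = 3·61722 + 3·16281 = 234009
u_11 = 3·234009 + 3·61722 = 887193
u_12 = 3·887193 + 3·234009 = 3363606
u_13 = 3·3363606 + 3·887193 = 12752397
u_14 = 3·12752397 + 3·3363606 = 48348009
u_15 = 3·48348009 + 3·12752397 = 183301218
u_16 = 3·183301218 + 3·48348009 = 694947681
u_17 = 3·694947681 + 3·183301218 = 2634746697
u_18 = 3·2634746697 + 3·694947681 = 9989083134

9989083134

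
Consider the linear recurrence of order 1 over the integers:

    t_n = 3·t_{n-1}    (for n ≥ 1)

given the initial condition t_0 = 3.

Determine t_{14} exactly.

t_1 = 3·3 = 9
t_2 = 3·9 = 27
t_3 = 3·27 = 81
t_4 = 3·81 = 243
t_5 = 3·243 = 729
t_6 = 3·729 = 2187
t_7 = 3·2187 = 6561
t_8 = 3·6561 = 19683
t_9 = 3·19683 = 59049
t_10 = 3·59049 = 177147
t_11 = 3·177147 = 531441
t_12 = 3·531441 = 1594323
t_13 = 3·1594323 = 4782969
t_14 = 3·4782969 = 14348907

14348907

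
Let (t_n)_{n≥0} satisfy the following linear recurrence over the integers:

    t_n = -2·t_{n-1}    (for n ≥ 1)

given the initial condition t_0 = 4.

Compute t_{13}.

-32768

t_1 = -2·4 = -8
t_2 = -2·-8 = 16
t_3 = -2·16 = -32
t_4 = -2·-32 = 64
t_5 = -2·64 = -128
t_6 = -2·-128 = 256
t_7 = -2·256 = -512
t_8 = -2·-512 = 1024
t_9 = -2·1024 = -2048
t_10 = -2·-2048 = 4096
t_11 = -2·4096 = -8192
t_12 = -2·-8192 = 16384
t_13 = -2·16384 = -32768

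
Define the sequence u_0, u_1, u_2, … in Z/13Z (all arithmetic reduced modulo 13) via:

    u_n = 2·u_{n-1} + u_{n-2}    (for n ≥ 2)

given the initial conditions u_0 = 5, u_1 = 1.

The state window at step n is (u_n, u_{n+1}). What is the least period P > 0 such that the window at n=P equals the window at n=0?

n=0: window = (5, 1)
n=1: window = (1, 7)
n=2: window = (7, 2)
n=3: window = (2, 11)
n=4: window = (11, 11)
n=5: window = (11, 7)
n=6: window = (7, 12)
n=7: window = (12, 5)
n=8: window = (5, 9)
n=9: window = (9, 10)
n=10: window = (10, 3)
n=11: window = (3, 3)
n=12: window = (3, 9)
n=13: window = (9, 8)
n=14: window = (8, 12)
n=15: window = (12, 6)
n=16: window = (6, 11)
n=17: window = (11, 2)
n=18: window = (2, 2)
n=19: window = (2, 6)
n=20: window = (6, 1)
n=21: window = (1, 8)
n=22: window = (8, 4)
n=23: window = (4, 3)
n=24: window = (3, 10)
n=25: window = (10, 10)
n=26: window = (10, 4)
n=27: window = (4, 5)
n=28: window = (5, 1)
window at n=28 equals window at n=0 → period = 28

28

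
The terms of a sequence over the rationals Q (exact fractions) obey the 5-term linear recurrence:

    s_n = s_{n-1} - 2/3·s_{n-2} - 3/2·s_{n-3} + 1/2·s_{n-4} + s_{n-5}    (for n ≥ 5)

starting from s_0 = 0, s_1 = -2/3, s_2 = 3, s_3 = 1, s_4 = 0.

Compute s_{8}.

517/36

s_5 = 1·0 + -2/3·1 + -3/2·3 + 1/2·-2/3 + 1·0 = -11/2
s_6 = 1·-11/2 + -2/3·0 + -3/2·1 + 1/2·3 + 1·-2/3 = -37/6
s_7 = 1·-37/6 + -2/3·-11/2 + -3/2·0 + 1/2·1 + 1·3 = 1
s_8 = 1·1 + -2/3·-37/6 + -3/2·-11/2 + 1/2·0 + 1·1 = 517/36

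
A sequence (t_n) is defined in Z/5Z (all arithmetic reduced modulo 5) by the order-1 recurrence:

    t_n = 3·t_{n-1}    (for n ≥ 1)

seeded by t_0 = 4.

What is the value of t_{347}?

t_1 = 3·4 = 2
t_2 = 3·2 = 1
t_3 = 3·1 = 3
t_4 = 3·3 = 4
(t_4) = (4) = (t_0), so the sequence has period 4.
347 ≡ 3 (mod 4), hence t_347 = t_3 = 3.

3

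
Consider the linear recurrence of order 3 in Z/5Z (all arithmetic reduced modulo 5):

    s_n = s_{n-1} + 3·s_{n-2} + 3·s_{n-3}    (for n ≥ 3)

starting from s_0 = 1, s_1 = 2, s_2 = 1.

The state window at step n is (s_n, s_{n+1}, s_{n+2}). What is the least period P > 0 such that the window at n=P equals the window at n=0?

n=0: window = (1, 2, 1)
n=1: window = (2, 1, 0)
n=2: window = (1, 0, 4)
n=3: window = (0, 4, 2)
n=4: window = (4, 2, 4)
n=5: window = (2, 4, 2)
n=6: window = (4, 2, 0)
n=7: window = (2, 0, 3)
n=8: window = (0, 3, 4)
n=9: window = (3, 4, 3)
n=10: window = (4, 3, 4)
n=11: window = (3, 4, 0)
n=12: window = (4, 0, 1)
n=13: window = (0, 1, 3)
n=14: window = (1, 3, 1)
n=15: window = (3, 1, 3)
n=16: window = (1, 3, 0)
n=17: window = (3, 0, 2)
n=18: window = (0, 2, 1)
n=19: window = (2, 1, 2)
n=20: window = (1, 2, 1)
window at n=20 equals window at n=0 → period = 20

20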